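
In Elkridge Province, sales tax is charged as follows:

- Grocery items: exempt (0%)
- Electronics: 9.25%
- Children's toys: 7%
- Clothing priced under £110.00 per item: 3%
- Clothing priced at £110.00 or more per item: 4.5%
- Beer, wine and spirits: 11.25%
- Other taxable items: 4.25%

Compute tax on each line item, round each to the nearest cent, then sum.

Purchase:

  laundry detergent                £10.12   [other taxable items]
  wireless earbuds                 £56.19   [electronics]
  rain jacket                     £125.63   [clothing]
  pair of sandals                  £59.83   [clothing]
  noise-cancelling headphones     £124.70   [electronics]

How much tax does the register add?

£24.60

Laundry detergent £10.12: other taxable items → 4.25% → £0.43
Wireless earbuds £56.19: electronics → 9.25% → £5.20
Rain jacket £125.63: clothing, £110.00 or more → 4.5% → £5.65
Pair of sandals £59.83: clothing, under £110.00 → 3% → £1.79
Noise-cancelling headphones £124.70: electronics → 9.25% → £11.53
Total tax = £0.43 + £5.20 + £5.65 + £1.79 + £11.53 = £24.60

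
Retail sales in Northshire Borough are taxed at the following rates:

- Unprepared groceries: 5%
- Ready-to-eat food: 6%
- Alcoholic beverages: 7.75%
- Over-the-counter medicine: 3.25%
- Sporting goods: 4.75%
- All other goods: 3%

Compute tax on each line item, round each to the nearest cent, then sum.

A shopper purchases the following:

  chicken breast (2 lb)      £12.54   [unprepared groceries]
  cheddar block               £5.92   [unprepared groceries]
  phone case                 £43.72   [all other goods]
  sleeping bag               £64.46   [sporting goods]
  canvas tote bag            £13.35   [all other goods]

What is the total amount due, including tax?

£145.69

Chicken breast (2 lb) £12.54: unprepared groceries → 5% → £0.63
Cheddar block £5.92: unprepared groceries → 5% → £0.30
Phone case £43.72: all other goods → 3% → £1.31
Sleeping bag £64.46: sporting goods → 4.75% → £3.06
Canvas tote bag £13.35: all other goods → 3% → £0.40
Subtotal = £139.99; tax = £5.70; total due = £145.69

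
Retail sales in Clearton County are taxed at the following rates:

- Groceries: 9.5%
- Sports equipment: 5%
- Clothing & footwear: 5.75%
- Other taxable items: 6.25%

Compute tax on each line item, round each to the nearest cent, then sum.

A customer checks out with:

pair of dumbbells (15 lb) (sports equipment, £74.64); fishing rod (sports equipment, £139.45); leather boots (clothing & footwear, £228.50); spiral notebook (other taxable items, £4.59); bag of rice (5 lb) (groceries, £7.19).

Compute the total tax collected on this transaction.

Pair of dumbbells (15 lb) £74.64: sports equipment → 5% → £3.73
Fishing rod £139.45: sports equipment → 5% → £6.97
Leather boots £228.50: clothing & footwear → 5.75% → £13.14
Spiral notebook £4.59: other taxable items → 6.25% → £0.29
Bag of rice (5 lb) £7.19: groceries → 9.5% → £0.68
Total tax = £3.73 + £6.97 + £13.14 + £0.29 + £0.68 = £24.81

£24.81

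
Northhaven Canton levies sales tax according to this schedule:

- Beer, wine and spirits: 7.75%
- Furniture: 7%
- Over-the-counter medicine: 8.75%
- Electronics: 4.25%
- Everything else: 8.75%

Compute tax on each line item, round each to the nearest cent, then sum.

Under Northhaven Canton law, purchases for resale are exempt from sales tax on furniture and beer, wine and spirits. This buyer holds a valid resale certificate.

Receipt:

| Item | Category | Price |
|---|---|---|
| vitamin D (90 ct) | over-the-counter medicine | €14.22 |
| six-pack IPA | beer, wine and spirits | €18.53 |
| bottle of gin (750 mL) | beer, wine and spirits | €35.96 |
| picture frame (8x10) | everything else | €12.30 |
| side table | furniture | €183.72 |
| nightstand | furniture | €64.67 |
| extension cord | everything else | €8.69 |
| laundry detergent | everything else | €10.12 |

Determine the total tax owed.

€3.97

Vitamin D (90 ct) €14.22: over-the-counter medicine → 8.75% → €1.24
Six-pack IPA €18.53: beer, wine and spirits, buyer-exempt → 0% → €0.00
Bottle of gin (750 mL) €35.96: beer, wine and spirits, buyer-exempt → 0% → €0.00
Picture frame (8x10) €12.30: everything else → 8.75% → €1.08
Side table €183.72: furniture, buyer-exempt → 0% → €0.00
Nightstand €64.67: furniture, buyer-exempt → 0% → €0.00
Extension cord €8.69: everything else → 8.75% → €0.76
Laundry detergent €10.12: everything else → 8.75% → €0.89
Total tax = €1.24 + €1.08 + €0.76 + €0.89 = €3.97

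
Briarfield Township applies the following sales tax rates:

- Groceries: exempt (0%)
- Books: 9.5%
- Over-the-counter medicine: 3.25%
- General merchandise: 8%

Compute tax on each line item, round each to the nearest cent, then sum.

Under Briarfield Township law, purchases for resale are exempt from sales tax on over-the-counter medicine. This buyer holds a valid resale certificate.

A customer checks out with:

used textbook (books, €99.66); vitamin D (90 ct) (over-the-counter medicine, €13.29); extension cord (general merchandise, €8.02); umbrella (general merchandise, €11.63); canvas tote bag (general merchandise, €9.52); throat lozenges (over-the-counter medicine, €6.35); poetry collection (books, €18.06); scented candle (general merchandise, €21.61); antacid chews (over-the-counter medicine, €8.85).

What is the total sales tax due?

€15.25

Used textbook €99.66: books → 9.5% → €9.47
Vitamin D (90 ct) €13.29: over-the-counter medicine, buyer-exempt → 0% → €0.00
Extension cord €8.02: general merchandise → 8% → €0.64
Umbrella €11.63: general merchandise → 8% → €0.93
Canvas tote bag €9.52: general merchandise → 8% → €0.76
Throat lozenges €6.35: over-the-counter medicine, buyer-exempt → 0% → €0.00
Poetry collection €18.06: books → 9.5% → €1.72
Scented candle €21.61: general merchandise → 8% → €1.73
Antacid chews €8.85: over-the-counter medicine, buyer-exempt → 0% → €0.00
Total tax = €9.47 + €0.64 + €0.93 + €0.76 + €1.72 + €1.73 = €15.25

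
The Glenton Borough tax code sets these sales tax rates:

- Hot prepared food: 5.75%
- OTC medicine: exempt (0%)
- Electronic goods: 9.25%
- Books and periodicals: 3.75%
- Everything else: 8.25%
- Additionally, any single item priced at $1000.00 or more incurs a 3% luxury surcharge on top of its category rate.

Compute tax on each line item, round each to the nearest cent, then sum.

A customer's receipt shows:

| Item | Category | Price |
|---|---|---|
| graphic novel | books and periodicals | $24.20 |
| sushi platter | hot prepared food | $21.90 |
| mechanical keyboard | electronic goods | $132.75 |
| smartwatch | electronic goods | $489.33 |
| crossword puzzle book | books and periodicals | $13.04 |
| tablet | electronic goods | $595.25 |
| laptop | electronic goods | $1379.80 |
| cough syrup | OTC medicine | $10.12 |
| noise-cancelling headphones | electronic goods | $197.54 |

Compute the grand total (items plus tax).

Graphic novel $24.20: books and periodicals → 3.75% → $0.91
Sushi platter $21.90: hot prepared food → 5.75% → $1.26
Mechanical keyboard $132.75: electronic goods → 9.25% → $12.28
Smartwatch $489.33: electronic goods → 9.25% → $45.26
Crossword puzzle book $13.04: books and periodicals → 3.75% → $0.49
Tablet $595.25: electronic goods → 9.25% → $55.06
Laptop $1379.80: electronic goods → 9.25% + 3% surcharge = 12.25% → $169.03
Cough syrup $10.12: OTC medicine → 0% → $0.00
Noise-cancelling headphones $197.54: electronic goods → 9.25% → $18.27
Subtotal = $2863.93; tax = $302.56; total due = $3166.49

$3166.49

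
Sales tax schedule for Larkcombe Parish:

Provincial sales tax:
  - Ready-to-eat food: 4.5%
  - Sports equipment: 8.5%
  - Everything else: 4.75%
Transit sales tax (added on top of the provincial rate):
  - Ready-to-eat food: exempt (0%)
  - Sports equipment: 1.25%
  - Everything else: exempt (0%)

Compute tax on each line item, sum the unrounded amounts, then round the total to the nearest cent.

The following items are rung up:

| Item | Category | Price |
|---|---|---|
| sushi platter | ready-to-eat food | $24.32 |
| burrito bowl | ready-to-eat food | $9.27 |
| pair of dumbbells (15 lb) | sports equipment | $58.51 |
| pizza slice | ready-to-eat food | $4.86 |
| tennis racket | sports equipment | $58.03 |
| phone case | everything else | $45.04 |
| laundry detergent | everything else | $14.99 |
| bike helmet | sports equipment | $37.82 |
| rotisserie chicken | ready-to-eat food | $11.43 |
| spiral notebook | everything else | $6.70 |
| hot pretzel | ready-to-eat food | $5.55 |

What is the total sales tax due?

$20.71

Sushi platter $24.32: ready-to-eat food → 4.5% + 0% transit = 4.5% → $1.0944
Burrito bowl $9.27: ready-to-eat food → 4.5% + 0% transit = 4.5% → $0.41715
Pair of dumbbells (15 lb) $58.51: sports equipment → 8.5% + 1.25% transit = 9.75% → $5.704725
Pizza slice $4.86: ready-to-eat food → 4.5% + 0% transit = 4.5% → $0.2187
Tennis racket $58.03: sports equipment → 8.5% + 1.25% transit = 9.75% → $5.657925
Phone case $45.04: everything else → 4.75% + 0% transit = 4.75% → $2.1394
Laundry detergent $14.99: everything else → 4.75% + 0% transit = 4.75% → $0.712025
Bike helmet $37.82: sports equipment → 8.5% + 1.25% transit = 9.75% → $3.68745
Rotisserie chicken $11.43: ready-to-eat food → 4.5% + 0% transit = 4.5% → $0.51435
Spiral notebook $6.70: everything else → 4.75% + 0% transit = 4.75% → $0.31825
Hot pretzel $5.55: ready-to-eat food → 4.5% + 0% transit = 4.5% → $0.24975
Unrounded tax sum = $20.714125 → $20.71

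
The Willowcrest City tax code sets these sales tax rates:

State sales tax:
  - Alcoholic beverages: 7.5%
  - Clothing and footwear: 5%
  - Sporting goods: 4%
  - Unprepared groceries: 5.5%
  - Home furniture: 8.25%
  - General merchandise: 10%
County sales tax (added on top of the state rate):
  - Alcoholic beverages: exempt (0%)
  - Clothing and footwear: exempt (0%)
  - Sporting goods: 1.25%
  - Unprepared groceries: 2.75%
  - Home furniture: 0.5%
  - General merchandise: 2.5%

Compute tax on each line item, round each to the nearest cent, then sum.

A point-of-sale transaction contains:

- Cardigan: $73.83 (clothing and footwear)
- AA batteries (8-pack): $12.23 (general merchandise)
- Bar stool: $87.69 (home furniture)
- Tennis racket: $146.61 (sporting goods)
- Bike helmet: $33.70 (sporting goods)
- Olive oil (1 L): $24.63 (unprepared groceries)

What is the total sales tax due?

Cardigan $73.83: clothing and footwear → 5% + 0% county = 5% → $3.69
AA batteries (8-pack) $12.23: general merchandise → 10% + 2.5% county = 12.5% → $1.53
Bar stool $87.69: home furniture → 8.25% + 0.5% county = 8.75% → $7.67
Tennis racket $146.61: sporting goods → 4% + 1.25% county = 5.25% → $7.70
Bike helmet $33.70: sporting goods → 4% + 1.25% county = 5.25% → $1.77
Olive oil (1 L) $24.63: unprepared groceries → 5.5% + 2.75% county = 8.25% → $2.03
Total tax = $3.69 + $1.53 + $7.67 + $7.70 + $1.77 + $2.03 = $24.39

$24.39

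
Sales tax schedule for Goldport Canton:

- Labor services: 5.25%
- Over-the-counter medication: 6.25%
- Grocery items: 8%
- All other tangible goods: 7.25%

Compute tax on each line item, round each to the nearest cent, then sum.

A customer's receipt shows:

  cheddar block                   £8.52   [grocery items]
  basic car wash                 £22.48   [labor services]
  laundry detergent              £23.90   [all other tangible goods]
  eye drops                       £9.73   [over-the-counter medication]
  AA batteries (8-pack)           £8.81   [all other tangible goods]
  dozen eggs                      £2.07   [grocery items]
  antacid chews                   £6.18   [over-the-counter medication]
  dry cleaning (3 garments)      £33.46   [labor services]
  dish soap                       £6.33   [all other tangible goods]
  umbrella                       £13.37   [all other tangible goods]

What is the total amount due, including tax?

Cheddar block £8.52: grocery items → 8% → £0.68
Basic car wash £22.48: labor services → 5.25% → £1.18
Laundry detergent £23.90: all other tangible goods → 7.25% → £1.73
Eye drops £9.73: over-the-counter medication → 6.25% → £0.61
AA batteries (8-pack) £8.81: all other tangible goods → 7.25% → £0.64
Dozen eggs £2.07: grocery items → 8% → £0.17
Antacid chews £6.18: over-the-counter medication → 6.25% → £0.39
Dry cleaning (3 garments) £33.46: labor services → 5.25% → £1.76
Dish soap £6.33: all other tangible goods → 7.25% → £0.46
Umbrella £13.37: all other tangible goods → 7.25% → £0.97
Subtotal = £134.85; tax = £8.59; total due = £143.44

£143.44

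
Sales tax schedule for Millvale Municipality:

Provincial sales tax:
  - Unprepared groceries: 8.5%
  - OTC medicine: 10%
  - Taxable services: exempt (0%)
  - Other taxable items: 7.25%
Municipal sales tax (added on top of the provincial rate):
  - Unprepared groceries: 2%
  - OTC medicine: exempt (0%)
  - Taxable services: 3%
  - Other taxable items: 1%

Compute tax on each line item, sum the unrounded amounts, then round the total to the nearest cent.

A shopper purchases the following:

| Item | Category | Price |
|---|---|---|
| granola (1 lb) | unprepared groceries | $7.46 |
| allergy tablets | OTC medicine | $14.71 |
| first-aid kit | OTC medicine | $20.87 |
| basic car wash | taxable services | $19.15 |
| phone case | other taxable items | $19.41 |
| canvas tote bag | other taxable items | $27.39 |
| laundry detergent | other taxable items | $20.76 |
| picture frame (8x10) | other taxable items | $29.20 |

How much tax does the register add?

Granola (1 lb) $7.46: unprepared groceries → 8.5% + 2% municipal = 10.5% → $0.7833
Allergy tablets $14.71: OTC medicine → 10% + 0% municipal = 10% → $1.471
First-aid kit $20.87: OTC medicine → 10% + 0% municipal = 10% → $2.087
Basic car wash $19.15: taxable services → 0% + 3% municipal = 3% → $0.5745
Phone case $19.41: other taxable items → 7.25% + 1% municipal = 8.25% → $1.601325
Canvas tote bag $27.39: other taxable items → 7.25% + 1% municipal = 8.25% → $2.259675
Laundry detergent $20.76: other taxable items → 7.25% + 1% municipal = 8.25% → $1.7127
Picture frame (8x10) $29.20: other taxable items → 7.25% + 1% municipal = 8.25% → $2.409
Unrounded tax sum = $12.8985 → $12.90

$12.90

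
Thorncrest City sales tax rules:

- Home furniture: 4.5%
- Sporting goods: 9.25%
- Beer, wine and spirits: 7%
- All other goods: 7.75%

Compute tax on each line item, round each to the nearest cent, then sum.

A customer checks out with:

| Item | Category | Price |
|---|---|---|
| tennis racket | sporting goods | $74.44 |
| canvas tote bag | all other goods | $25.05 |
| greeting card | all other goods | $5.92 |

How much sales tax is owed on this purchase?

$9.29

Tennis racket $74.44: sporting goods → 9.25% → $6.89
Canvas tote bag $25.05: all other goods → 7.75% → $1.94
Greeting card $5.92: all other goods → 7.75% → $0.46
Total tax = $6.89 + $1.94 + $0.46 = $9.29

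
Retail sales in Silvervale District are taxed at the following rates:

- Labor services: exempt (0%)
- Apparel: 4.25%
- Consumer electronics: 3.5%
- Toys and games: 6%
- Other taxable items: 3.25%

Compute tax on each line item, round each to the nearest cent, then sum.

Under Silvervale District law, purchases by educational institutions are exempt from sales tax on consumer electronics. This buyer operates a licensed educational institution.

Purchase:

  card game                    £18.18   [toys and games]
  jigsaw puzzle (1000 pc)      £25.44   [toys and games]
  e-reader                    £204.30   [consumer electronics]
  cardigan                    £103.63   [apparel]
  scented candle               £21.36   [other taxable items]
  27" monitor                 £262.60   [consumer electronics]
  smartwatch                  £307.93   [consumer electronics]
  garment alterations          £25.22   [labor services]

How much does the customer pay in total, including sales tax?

Card game £18.18: toys and games → 6% → £1.09
Jigsaw puzzle (1000 pc) £25.44: toys and games → 6% → £1.53
E-reader £204.30: consumer electronics, buyer-exempt → 0% → £0.00
Cardigan £103.63: apparel → 4.25% → £4.40
Scented candle £21.36: other taxable items → 3.25% → £0.69
27" monitor £262.60: consumer electronics, buyer-exempt → 0% → £0.00
Smartwatch £307.93: consumer electronics, buyer-exempt → 0% → £0.00
Garment alterations £25.22: labor services → 0% → £0.00
Subtotal = £968.66; tax = £7.71; total due = £976.37

£976.37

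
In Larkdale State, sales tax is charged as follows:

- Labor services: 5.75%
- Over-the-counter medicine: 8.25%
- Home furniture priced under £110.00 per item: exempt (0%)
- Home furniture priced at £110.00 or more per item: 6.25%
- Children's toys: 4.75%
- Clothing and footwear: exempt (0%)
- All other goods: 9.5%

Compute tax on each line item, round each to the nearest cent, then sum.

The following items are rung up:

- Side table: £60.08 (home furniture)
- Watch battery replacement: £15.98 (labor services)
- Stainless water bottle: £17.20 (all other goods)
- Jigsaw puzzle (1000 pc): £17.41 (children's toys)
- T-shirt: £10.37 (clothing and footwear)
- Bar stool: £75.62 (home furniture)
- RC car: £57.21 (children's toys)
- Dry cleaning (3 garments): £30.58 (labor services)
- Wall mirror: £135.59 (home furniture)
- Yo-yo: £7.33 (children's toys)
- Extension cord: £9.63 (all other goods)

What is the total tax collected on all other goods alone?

Stainless water bottle £17.20: all other goods → 9.5% → £1.63
Extension cord £9.63: all other goods → 9.5% → £0.91
Tax on all other goods = £1.63 + £0.91 = £2.54

£2.54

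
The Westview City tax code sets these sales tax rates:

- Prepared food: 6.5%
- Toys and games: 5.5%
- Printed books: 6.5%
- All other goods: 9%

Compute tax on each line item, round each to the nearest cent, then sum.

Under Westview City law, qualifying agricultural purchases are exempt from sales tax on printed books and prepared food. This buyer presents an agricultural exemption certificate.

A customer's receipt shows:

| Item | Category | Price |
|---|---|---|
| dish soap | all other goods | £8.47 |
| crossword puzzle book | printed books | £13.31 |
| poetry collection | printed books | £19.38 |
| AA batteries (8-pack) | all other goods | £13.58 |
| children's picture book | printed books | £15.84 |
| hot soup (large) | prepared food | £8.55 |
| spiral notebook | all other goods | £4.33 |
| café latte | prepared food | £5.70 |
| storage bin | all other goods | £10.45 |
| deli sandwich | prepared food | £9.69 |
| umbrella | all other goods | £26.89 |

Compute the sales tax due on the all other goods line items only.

£5.73

Dish soap £8.47: all other goods → 9% → £0.76
AA batteries (8-pack) £13.58: all other goods → 9% → £1.22
Spiral notebook £4.33: all other goods → 9% → £0.39
Storage bin £10.45: all other goods → 9% → £0.94
Umbrella £26.89: all other goods → 9% → £2.42
Tax on all other goods = £0.76 + £1.22 + £0.39 + £0.94 + £2.42 = £5.73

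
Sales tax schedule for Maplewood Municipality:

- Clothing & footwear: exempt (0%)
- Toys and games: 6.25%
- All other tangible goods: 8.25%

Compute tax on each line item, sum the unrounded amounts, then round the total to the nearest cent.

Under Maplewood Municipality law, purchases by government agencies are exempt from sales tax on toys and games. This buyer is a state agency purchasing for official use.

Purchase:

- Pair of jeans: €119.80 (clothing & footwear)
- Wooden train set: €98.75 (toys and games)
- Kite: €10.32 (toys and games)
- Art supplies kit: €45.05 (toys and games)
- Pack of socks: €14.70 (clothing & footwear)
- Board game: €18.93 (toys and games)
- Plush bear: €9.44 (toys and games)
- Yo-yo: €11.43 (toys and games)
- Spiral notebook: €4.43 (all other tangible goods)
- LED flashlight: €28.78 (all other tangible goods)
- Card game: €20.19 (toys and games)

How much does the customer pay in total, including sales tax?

€384.56

Pair of jeans €119.80: clothing & footwear → 0% → €0.00
Wooden train set €98.75: toys and games, buyer-exempt → 0% → €0.00
Kite €10.32: toys and games, buyer-exempt → 0% → €0.00
Art supplies kit €45.05: toys and games, buyer-exempt → 0% → €0.00
Pack of socks €14.70: clothing & footwear → 0% → €0.00
Board game €18.93: toys and games, buyer-exempt → 0% → €0.00
Plush bear €9.44: toys and games, buyer-exempt → 0% → €0.00
Yo-yo €11.43: toys and games, buyer-exempt → 0% → €0.00
Spiral notebook €4.43: all other tangible goods → 8.25% → €0.365475
LED flashlight €28.78: all other tangible goods → 8.25% → €2.37435
Card game €20.19: toys and games, buyer-exempt → 0% → €0.00
Subtotal = €381.82; unrounded tax = €2.739825 → €2.74; total due = €384.56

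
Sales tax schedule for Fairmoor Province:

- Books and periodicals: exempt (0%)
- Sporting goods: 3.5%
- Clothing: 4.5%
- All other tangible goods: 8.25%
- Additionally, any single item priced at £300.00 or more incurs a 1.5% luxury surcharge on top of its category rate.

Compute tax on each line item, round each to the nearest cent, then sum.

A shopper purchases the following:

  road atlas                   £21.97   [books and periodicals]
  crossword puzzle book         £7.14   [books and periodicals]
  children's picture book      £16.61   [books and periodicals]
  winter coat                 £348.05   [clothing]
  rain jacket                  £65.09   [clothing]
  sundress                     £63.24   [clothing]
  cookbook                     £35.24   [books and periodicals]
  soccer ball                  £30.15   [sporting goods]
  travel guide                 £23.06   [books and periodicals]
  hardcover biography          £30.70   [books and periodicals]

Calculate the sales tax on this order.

£27.72

Road atlas £21.97: books and periodicals → 0% → £0.00
Crossword puzzle book £7.14: books and periodicals → 0% → £0.00
Children's picture book £16.61: books and periodicals → 0% → £0.00
Winter coat £348.05: clothing → 4.5% + 1.5% surcharge = 6% → £20.88
Rain jacket £65.09: clothing → 4.5% → £2.93
Sundress £63.24: clothing → 4.5% → £2.85
Cookbook £35.24: books and periodicals → 0% → £0.00
Soccer ball £30.15: sporting goods → 3.5% → £1.06
Travel guide £23.06: books and periodicals → 0% → £0.00
Hardcover biography £30.70: books and periodicals → 0% → £0.00
Total tax = £20.88 + £2.93 + £2.85 + £1.06 = £27.72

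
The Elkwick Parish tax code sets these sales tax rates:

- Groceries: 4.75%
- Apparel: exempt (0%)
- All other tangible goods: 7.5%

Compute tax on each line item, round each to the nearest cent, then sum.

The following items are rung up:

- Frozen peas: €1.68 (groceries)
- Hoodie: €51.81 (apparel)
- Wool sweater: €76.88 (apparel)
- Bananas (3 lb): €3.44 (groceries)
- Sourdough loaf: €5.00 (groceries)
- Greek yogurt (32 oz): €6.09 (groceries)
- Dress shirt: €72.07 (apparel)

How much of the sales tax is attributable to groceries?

Frozen peas €1.68: groceries → 4.75% → €0.08
Bananas (3 lb) €3.44: groceries → 4.75% → €0.16
Sourdough loaf €5.00: groceries → 4.75% → €0.24
Greek yogurt (32 oz) €6.09: groceries → 4.75% → €0.29
Tax on groceries = €0.08 + €0.16 + €0.24 + €0.29 = €0.77

€0.77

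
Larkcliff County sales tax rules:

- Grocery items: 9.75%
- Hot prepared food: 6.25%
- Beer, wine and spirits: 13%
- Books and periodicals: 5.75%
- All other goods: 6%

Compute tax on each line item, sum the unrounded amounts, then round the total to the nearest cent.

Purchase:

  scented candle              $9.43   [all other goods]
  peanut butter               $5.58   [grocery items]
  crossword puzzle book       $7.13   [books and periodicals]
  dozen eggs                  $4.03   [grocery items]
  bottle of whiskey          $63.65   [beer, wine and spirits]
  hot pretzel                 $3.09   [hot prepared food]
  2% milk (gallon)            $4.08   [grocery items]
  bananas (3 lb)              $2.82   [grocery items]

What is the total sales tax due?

Scented candle $9.43: all other goods → 6% → $0.5658
Peanut butter $5.58: grocery items → 9.75% → $0.54405
Crossword puzzle book $7.13: books and periodicals → 5.75% → $0.409975
Dozen eggs $4.03: grocery items → 9.75% → $0.392925
Bottle of whiskey $63.65: beer, wine and spirits → 13% → $8.2745
Hot pretzel $3.09: hot prepared food → 6.25% → $0.193125
2% milk (gallon) $4.08: grocery items → 9.75% → $0.3978
Bananas (3 lb) $2.82: grocery items → 9.75% → $0.27495
Unrounded tax sum = $11.053125 → $11.05

$11.05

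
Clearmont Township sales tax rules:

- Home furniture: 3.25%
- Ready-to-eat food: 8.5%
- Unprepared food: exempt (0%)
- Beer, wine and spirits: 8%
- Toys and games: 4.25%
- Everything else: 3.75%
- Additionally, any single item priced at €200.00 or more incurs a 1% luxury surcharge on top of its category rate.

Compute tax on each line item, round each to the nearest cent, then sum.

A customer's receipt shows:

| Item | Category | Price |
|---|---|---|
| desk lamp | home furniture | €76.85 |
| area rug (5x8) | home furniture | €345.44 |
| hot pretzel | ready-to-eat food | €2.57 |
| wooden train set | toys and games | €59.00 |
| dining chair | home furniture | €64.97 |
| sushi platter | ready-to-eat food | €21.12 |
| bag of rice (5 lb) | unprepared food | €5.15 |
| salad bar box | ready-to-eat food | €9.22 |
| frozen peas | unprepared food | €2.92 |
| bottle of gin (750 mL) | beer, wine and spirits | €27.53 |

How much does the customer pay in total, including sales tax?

Desk lamp €76.85: home furniture → 3.25% → €2.50
Area rug (5x8) €345.44: home furniture → 3.25% + 1% surcharge = 4.25% → €14.68
Hot pretzel €2.57: ready-to-eat food → 8.5% → €0.22
Wooden train set €59.00: toys and games → 4.25% → €2.51
Dining chair €64.97: home furniture → 3.25% → €2.11
Sushi platter €21.12: ready-to-eat food → 8.5% → €1.80
Bag of rice (5 lb) €5.15: unprepared food → 0% → €0.00
Salad bar box €9.22: ready-to-eat food → 8.5% → €0.78
Frozen peas €2.92: unprepared food → 0% → €0.00
Bottle of gin (750 mL) €27.53: beer, wine and spirits → 8% → €2.20
Subtotal = €614.77; tax = €26.80; total due = €641.57

€641.57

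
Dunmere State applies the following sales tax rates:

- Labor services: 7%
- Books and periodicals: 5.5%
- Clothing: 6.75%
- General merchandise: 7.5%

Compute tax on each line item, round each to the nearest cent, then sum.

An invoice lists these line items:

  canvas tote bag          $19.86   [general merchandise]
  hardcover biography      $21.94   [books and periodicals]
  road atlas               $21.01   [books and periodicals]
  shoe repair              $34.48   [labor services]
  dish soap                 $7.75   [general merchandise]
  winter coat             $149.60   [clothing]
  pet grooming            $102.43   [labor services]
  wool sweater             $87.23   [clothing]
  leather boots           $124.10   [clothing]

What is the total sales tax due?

$38.39

Canvas tote bag $19.86: general merchandise → 7.5% → $1.49
Hardcover biography $21.94: books and periodicals → 5.5% → $1.21
Road atlas $21.01: books and periodicals → 5.5% → $1.16
Shoe repair $34.48: labor services → 7% → $2.41
Dish soap $7.75: general merchandise → 7.5% → $0.58
Winter coat $149.60: clothing → 6.75% → $10.10
Pet grooming $102.43: labor services → 7% → $7.17
Wool sweater $87.23: clothing → 6.75% → $5.89
Leather boots $124.10: clothing → 6.75% → $8.38
Total tax = $1.49 + $1.21 + $1.16 + $2.41 + $0.58 + $10.10 + $7.17 + $5.89 + $8.38 = $38.39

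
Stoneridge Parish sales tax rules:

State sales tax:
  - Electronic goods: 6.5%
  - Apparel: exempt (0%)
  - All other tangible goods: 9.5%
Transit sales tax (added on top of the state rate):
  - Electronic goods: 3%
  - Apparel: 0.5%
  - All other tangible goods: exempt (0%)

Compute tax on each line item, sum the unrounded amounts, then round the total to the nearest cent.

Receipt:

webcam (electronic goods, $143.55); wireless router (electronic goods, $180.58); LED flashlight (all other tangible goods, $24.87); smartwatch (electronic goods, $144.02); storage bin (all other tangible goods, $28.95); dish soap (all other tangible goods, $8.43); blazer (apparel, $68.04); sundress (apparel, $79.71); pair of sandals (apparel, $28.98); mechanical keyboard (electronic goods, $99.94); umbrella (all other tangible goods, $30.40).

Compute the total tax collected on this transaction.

$63.65

Webcam $143.55: electronic goods → 6.5% + 3% transit = 9.5% → $13.63725
Wireless router $180.58: electronic goods → 6.5% + 3% transit = 9.5% → $17.1551
LED flashlight $24.87: all other tangible goods → 9.5% + 0% transit = 9.5% → $2.36265
Smartwatch $144.02: electronic goods → 6.5% + 3% transit = 9.5% → $13.6819
Storage bin $28.95: all other tangible goods → 9.5% + 0% transit = 9.5% → $2.75025
Dish soap $8.43: all other tangible goods → 9.5% + 0% transit = 9.5% → $0.80085
Blazer $68.04: apparel → 0% + 0.5% transit = 0.5% → $0.3402
Sundress $79.71: apparel → 0% + 0.5% transit = 0.5% → $0.39855
Pair of sandals $28.98: apparel → 0% + 0.5% transit = 0.5% → $0.1449
Mechanical keyboard $99.94: electronic goods → 6.5% + 3% transit = 9.5% → $9.4943
Umbrella $30.40: all other tangible goods → 9.5% + 0% transit = 9.5% → $2.888
Unrounded tax sum = $63.65395 → $63.65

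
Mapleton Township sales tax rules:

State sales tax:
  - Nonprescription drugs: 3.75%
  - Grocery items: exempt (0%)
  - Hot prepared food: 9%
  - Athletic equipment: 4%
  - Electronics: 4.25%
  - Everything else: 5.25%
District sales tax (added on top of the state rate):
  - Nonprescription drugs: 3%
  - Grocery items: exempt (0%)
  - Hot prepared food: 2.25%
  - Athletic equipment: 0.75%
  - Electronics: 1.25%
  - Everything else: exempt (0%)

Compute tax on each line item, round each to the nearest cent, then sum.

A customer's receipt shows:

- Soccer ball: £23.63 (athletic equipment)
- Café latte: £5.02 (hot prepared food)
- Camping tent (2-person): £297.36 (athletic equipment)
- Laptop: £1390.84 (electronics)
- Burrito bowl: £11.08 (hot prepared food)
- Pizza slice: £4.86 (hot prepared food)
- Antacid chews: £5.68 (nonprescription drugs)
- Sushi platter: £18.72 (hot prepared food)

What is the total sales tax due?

Soccer ball £23.63: athletic equipment → 4% + 0.75% district = 4.75% → £1.12
Café latte £5.02: hot prepared food → 9% + 2.25% district = 11.25% → £0.56
Camping tent (2-person) £297.36: athletic equipment → 4% + 0.75% district = 4.75% → £14.12
Laptop £1390.84: electronics → 4.25% + 1.25% district = 5.5% → £76.50
Burrito bowl £11.08: hot prepared food → 9% + 2.25% district = 11.25% → £1.25
Pizza slice £4.86: hot prepared food → 9% + 2.25% district = 11.25% → £0.55
Antacid chews £5.68: nonprescription drugs → 3.75% + 3% district = 6.75% → £0.38
Sushi platter £18.72: hot prepared food → 9% + 2.25% district = 11.25% → £2.11
Total tax = £1.12 + £0.56 + £14.12 + £76.50 + £1.25 + £0.55 + £0.38 + £2.11 = £96.59

£96.59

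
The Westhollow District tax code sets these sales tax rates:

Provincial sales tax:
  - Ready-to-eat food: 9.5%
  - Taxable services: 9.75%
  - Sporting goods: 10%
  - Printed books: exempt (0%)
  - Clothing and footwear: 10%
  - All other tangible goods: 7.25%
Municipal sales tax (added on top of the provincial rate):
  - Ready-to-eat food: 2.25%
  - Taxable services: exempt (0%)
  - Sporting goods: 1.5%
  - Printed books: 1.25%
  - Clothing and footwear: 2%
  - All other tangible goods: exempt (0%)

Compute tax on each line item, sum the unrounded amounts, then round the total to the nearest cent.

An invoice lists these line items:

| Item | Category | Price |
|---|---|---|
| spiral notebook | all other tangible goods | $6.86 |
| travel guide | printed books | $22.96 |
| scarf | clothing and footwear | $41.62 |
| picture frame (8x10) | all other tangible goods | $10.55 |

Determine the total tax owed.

Spiral notebook $6.86: all other tangible goods → 7.25% + 0% municipal = 7.25% → $0.49735
Travel guide $22.96: printed books → 0% + 1.25% municipal = 1.25% → $0.287
Scarf $41.62: clothing and footwear → 10% + 2% municipal = 12% → $4.9944
Picture frame (8x10) $10.55: all other tangible goods → 7.25% + 0% municipal = 7.25% → $0.764875
Unrounded tax sum = $6.543625 → $6.54

$6.54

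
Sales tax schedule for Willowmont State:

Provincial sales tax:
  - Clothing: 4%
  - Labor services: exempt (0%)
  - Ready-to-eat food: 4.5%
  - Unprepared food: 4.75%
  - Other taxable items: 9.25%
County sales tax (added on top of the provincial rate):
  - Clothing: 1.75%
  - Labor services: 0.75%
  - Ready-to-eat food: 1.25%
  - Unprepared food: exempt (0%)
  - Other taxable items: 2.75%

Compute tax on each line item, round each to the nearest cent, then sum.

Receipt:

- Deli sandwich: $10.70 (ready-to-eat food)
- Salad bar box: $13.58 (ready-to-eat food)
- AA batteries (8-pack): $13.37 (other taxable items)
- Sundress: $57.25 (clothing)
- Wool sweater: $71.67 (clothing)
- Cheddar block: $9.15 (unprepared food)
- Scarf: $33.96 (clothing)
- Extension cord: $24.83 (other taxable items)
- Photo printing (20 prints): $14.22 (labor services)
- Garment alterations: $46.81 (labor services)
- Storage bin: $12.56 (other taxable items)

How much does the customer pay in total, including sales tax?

Deli sandwich $10.70: ready-to-eat food → 4.5% + 1.25% county = 5.75% → $0.62
Salad bar box $13.58: ready-to-eat food → 4.5% + 1.25% county = 5.75% → $0.78
AA batteries (8-pack) $13.37: other taxable items → 9.25% + 2.75% county = 12% → $1.60
Sundress $57.25: clothing → 4% + 1.75% county = 5.75% → $3.29
Wool sweater $71.67: clothing → 4% + 1.75% county = 5.75% → $4.12
Cheddar block $9.15: unprepared food → 4.75% + 0% county = 4.75% → $0.43
Scarf $33.96: clothing → 4% + 1.75% county = 5.75% → $1.95
Extension cord $24.83: other taxable items → 9.25% + 2.75% county = 12% → $2.98
Photo printing (20 prints) $14.22: labor services → 0% + 0.75% county = 0.75% → $0.11
Garment alterations $46.81: labor services → 0% + 0.75% county = 0.75% → $0.35
Storage bin $12.56: other taxable items → 9.25% + 2.75% county = 12% → $1.51
Subtotal = $308.10; tax = $17.74; total due = $325.84

$325.84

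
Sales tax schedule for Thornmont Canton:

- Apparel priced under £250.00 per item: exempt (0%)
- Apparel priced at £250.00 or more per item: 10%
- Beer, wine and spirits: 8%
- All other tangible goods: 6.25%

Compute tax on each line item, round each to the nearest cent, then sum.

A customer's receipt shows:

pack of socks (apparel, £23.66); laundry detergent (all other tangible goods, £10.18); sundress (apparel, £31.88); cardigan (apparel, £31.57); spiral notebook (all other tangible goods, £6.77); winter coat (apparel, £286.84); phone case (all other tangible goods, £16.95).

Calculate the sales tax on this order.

Pack of socks £23.66: apparel, under £250.00 → 0% → £0.00
Laundry detergent £10.18: all other tangible goods → 6.25% → £0.64
Sundress £31.88: apparel, under £250.00 → 0% → £0.00
Cardigan £31.57: apparel, under £250.00 → 0% → £0.00
Spiral notebook £6.77: all other tangible goods → 6.25% → £0.42
Winter coat £286.84: apparel, £250.00 or more → 10% → £28.68
Phone case £16.95: all other tangible goods → 6.25% → £1.06
Total tax = £0.64 + £0.42 + £28.68 + £1.06 = £30.80

£30.80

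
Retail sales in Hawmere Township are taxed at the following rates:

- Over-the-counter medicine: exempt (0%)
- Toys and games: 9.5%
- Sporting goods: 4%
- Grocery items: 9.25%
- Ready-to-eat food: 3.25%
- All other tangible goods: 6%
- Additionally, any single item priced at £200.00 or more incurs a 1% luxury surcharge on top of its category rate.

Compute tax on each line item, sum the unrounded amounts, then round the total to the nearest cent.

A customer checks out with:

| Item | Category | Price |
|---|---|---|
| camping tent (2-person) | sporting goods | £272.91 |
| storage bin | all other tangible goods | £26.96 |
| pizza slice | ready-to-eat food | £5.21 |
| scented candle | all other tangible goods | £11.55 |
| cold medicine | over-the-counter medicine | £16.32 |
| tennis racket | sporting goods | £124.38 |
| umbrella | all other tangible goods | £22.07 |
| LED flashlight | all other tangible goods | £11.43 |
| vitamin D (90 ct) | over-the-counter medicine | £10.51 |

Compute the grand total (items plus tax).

£524.45

Camping tent (2-person) £272.91: sporting goods → 4% + 1% surcharge = 5% → £13.6455
Storage bin £26.96: all other tangible goods → 6% → £1.6176
Pizza slice £5.21: ready-to-eat food → 3.25% → £0.169325
Scented candle £11.55: all other tangible goods → 6% → £0.693
Cold medicine £16.32: over-the-counter medicine → 0% → £0.00
Tennis racket £124.38: sporting goods → 4% → £4.9752
Umbrella £22.07: all other tangible goods → 6% → £1.3242
LED flashlight £11.43: all other tangible goods → 6% → £0.6858
Vitamin D (90 ct) £10.51: over-the-counter medicine → 0% → £0.00
Subtotal = £501.34; unrounded tax = £23.110625 → £23.11; total due = £524.45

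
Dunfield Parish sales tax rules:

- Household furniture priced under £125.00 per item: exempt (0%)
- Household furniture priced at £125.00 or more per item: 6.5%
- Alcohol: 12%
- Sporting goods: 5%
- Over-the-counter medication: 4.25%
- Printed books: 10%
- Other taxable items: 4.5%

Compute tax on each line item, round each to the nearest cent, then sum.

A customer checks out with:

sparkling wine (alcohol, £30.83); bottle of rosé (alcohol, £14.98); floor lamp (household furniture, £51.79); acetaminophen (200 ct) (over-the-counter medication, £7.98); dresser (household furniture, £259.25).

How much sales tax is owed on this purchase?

£22.69

Sparkling wine £30.83: alcohol → 12% → £3.70
Bottle of rosé £14.98: alcohol → 12% → £1.80
Floor lamp £51.79: household furniture, under £125.00 → 0% → £0.00
Acetaminophen (200 ct) £7.98: over-the-counter medication → 4.25% → £0.34
Dresser £259.25: household furniture, £125.00 or more → 6.5% → £16.85
Total tax = £3.70 + £1.80 + £0.34 + £16.85 = £22.69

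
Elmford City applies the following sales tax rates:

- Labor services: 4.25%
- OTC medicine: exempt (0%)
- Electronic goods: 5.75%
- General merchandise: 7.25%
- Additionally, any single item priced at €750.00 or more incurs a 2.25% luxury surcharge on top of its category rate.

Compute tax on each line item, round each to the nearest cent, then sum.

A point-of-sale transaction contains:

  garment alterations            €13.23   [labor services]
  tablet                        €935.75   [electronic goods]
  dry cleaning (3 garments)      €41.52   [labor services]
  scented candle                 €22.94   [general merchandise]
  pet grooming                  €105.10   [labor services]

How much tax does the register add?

Garment alterations €13.23: labor services → 4.25% → €0.56
Tablet €935.75: electronic goods → 5.75% + 2.25% surcharge = 8% → €74.86
Dry cleaning (3 garments) €41.52: labor services → 4.25% → €1.76
Scented candle €22.94: general merchandise → 7.25% → €1.66
Pet grooming €105.10: labor services → 4.25% → €4.47
Total tax = €0.56 + €74.86 + €1.76 + €1.66 + €4.47 = €83.31

€83.31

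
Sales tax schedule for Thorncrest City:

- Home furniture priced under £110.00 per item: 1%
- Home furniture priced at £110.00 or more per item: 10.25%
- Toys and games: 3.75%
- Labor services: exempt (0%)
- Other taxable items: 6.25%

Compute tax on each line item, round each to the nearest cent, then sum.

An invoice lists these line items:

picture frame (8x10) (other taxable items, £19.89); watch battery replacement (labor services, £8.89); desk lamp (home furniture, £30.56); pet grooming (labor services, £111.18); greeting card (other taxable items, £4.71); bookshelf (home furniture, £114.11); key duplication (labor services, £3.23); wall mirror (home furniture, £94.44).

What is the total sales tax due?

Picture frame (8x10) £19.89: other taxable items → 6.25% → £1.24
Watch battery replacement £8.89: labor services → 0% → £0.00
Desk lamp £30.56: home furniture, under £110.00 → 1% → £0.31
Pet grooming £111.18: labor services → 0% → £0.00
Greeting card £4.71: other taxable items → 6.25% → £0.29
Bookshelf £114.11: home furniture, £110.00 or more → 10.25% → £11.70
Key duplication £3.23: labor services → 0% → £0.00
Wall mirror £94.44: home furniture, under £110.00 → 1% → £0.94
Total tax = £1.24 + £0.31 + £0.29 + £11.70 + £0.94 = £14.48

£14.48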